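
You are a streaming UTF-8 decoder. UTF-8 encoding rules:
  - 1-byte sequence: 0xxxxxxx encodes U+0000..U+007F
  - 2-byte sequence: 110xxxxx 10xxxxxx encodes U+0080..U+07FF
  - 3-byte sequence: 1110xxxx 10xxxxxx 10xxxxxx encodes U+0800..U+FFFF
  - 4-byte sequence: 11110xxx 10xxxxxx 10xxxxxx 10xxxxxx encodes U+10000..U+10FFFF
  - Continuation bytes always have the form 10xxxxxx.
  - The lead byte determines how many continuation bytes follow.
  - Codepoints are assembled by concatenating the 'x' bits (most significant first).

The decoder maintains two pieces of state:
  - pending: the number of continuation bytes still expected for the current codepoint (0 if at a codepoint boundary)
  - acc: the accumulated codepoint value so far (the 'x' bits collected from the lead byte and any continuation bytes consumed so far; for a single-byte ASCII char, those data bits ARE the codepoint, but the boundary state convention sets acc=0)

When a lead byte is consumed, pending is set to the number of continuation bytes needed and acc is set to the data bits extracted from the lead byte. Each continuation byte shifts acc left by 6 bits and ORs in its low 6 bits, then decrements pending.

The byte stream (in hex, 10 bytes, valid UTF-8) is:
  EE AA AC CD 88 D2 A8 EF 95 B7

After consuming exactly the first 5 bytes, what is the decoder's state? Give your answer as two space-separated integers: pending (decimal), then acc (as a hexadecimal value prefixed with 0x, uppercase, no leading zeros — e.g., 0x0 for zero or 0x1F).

Byte[0]=EE: 3-byte lead. pending=2, acc=0xE
Byte[1]=AA: continuation. acc=(acc<<6)|0x2A=0x3AA, pending=1
Byte[2]=AC: continuation. acc=(acc<<6)|0x2C=0xEAAC, pending=0
Byte[3]=CD: 2-byte lead. pending=1, acc=0xD
Byte[4]=88: continuation. acc=(acc<<6)|0x08=0x348, pending=0

Answer: 0 0x348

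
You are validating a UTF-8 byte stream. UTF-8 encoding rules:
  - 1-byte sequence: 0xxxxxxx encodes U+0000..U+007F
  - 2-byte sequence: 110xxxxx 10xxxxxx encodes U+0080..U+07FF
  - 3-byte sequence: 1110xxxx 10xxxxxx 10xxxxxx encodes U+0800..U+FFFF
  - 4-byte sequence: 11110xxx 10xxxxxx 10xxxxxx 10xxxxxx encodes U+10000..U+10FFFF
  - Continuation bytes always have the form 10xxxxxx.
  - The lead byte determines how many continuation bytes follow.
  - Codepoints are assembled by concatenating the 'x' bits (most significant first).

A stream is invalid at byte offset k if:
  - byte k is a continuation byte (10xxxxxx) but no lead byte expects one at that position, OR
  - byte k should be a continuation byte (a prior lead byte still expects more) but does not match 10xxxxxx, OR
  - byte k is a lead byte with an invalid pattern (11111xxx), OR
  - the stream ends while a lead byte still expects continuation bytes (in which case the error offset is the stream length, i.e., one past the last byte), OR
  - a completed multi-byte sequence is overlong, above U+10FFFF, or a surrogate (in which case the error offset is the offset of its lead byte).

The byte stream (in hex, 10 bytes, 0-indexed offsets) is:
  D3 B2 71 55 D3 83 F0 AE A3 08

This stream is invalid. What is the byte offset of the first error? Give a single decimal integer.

Byte[0]=D3: 2-byte lead, need 1 cont bytes. acc=0x13
Byte[1]=B2: continuation. acc=(acc<<6)|0x32=0x4F2
Completed: cp=U+04F2 (starts at byte 0)
Byte[2]=71: 1-byte ASCII. cp=U+0071
Byte[3]=55: 1-byte ASCII. cp=U+0055
Byte[4]=D3: 2-byte lead, need 1 cont bytes. acc=0x13
Byte[5]=83: continuation. acc=(acc<<6)|0x03=0x4C3
Completed: cp=U+04C3 (starts at byte 4)
Byte[6]=F0: 4-byte lead, need 3 cont bytes. acc=0x0
Byte[7]=AE: continuation. acc=(acc<<6)|0x2E=0x2E
Byte[8]=A3: continuation. acc=(acc<<6)|0x23=0xBA3
Byte[9]=08: expected 10xxxxxx continuation. INVALID

Answer: 9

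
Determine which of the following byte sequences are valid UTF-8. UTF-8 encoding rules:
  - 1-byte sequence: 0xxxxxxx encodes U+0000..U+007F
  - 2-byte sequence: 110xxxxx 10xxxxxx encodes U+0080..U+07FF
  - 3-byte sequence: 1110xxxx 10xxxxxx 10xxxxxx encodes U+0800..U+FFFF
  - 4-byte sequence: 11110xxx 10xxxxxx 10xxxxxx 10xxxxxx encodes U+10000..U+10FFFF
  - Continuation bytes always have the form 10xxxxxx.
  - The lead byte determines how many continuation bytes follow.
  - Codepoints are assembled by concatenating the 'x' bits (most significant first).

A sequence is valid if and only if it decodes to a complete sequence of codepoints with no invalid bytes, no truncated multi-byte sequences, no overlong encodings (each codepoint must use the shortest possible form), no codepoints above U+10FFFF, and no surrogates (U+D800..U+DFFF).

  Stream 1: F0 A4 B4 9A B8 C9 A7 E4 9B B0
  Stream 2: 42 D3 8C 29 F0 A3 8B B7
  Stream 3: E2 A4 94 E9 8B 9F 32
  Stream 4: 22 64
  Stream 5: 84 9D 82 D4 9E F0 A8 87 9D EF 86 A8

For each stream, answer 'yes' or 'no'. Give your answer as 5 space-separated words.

Stream 1: error at byte offset 4. INVALID
Stream 2: decodes cleanly. VALID
Stream 3: decodes cleanly. VALID
Stream 4: decodes cleanly. VALID
Stream 5: error at byte offset 0. INVALID

Answer: no yes yes yes no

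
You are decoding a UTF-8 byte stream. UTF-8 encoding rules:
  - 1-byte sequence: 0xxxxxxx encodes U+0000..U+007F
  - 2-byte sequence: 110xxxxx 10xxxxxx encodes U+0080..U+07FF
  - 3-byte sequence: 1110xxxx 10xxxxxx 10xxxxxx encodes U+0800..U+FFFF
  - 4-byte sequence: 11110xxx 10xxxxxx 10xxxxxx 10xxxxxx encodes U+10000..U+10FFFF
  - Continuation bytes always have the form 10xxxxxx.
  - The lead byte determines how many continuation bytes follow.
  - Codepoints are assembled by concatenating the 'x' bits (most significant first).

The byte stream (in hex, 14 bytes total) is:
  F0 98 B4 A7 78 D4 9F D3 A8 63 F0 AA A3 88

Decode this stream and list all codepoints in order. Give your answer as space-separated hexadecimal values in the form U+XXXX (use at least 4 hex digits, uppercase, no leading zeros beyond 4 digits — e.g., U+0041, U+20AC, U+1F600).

Answer: U+18D27 U+0078 U+051F U+04E8 U+0063 U+2A8C8

Derivation:
Byte[0]=F0: 4-byte lead, need 3 cont bytes. acc=0x0
Byte[1]=98: continuation. acc=(acc<<6)|0x18=0x18
Byte[2]=B4: continuation. acc=(acc<<6)|0x34=0x634
Byte[3]=A7: continuation. acc=(acc<<6)|0x27=0x18D27
Completed: cp=U+18D27 (starts at byte 0)
Byte[4]=78: 1-byte ASCII. cp=U+0078
Byte[5]=D4: 2-byte lead, need 1 cont bytes. acc=0x14
Byte[6]=9F: continuation. acc=(acc<<6)|0x1F=0x51F
Completed: cp=U+051F (starts at byte 5)
Byte[7]=D3: 2-byte lead, need 1 cont bytes. acc=0x13
Byte[8]=A8: continuation. acc=(acc<<6)|0x28=0x4E8
Completed: cp=U+04E8 (starts at byte 7)
Byte[9]=63: 1-byte ASCII. cp=U+0063
Byte[10]=F0: 4-byte lead, need 3 cont bytes. acc=0x0
Byte[11]=AA: continuation. acc=(acc<<6)|0x2A=0x2A
Byte[12]=A3: continuation. acc=(acc<<6)|0x23=0xAA3
Byte[13]=88: continuation. acc=(acc<<6)|0x08=0x2A8C8
Completed: cp=U+2A8C8 (starts at byte 10)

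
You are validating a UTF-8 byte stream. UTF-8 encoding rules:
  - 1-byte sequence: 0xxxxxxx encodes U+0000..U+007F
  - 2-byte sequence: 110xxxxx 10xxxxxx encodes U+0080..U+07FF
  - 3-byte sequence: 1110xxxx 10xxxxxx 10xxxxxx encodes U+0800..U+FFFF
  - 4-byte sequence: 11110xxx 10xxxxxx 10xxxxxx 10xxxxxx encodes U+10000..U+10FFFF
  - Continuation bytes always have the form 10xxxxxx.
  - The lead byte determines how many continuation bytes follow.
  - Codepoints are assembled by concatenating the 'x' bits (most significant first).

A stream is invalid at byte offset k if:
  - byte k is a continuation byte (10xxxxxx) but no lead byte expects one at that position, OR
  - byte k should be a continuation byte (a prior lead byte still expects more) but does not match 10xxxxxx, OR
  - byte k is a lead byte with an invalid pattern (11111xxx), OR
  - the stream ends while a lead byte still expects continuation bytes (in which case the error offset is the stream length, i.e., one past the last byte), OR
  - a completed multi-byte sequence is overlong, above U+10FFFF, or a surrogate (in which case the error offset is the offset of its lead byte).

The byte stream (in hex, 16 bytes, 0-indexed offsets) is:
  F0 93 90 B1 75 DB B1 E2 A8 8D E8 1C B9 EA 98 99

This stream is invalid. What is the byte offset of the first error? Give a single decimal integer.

Answer: 11

Derivation:
Byte[0]=F0: 4-byte lead, need 3 cont bytes. acc=0x0
Byte[1]=93: continuation. acc=(acc<<6)|0x13=0x13
Byte[2]=90: continuation. acc=(acc<<6)|0x10=0x4D0
Byte[3]=B1: continuation. acc=(acc<<6)|0x31=0x13431
Completed: cp=U+13431 (starts at byte 0)
Byte[4]=75: 1-byte ASCII. cp=U+0075
Byte[5]=DB: 2-byte lead, need 1 cont bytes. acc=0x1B
Byte[6]=B1: continuation. acc=(acc<<6)|0x31=0x6F1
Completed: cp=U+06F1 (starts at byte 5)
Byte[7]=E2: 3-byte lead, need 2 cont bytes. acc=0x2
Byte[8]=A8: continuation. acc=(acc<<6)|0x28=0xA8
Byte[9]=8D: continuation. acc=(acc<<6)|0x0D=0x2A0D
Completed: cp=U+2A0D (starts at byte 7)
Byte[10]=E8: 3-byte lead, need 2 cont bytes. acc=0x8
Byte[11]=1C: expected 10xxxxxx continuation. INVALID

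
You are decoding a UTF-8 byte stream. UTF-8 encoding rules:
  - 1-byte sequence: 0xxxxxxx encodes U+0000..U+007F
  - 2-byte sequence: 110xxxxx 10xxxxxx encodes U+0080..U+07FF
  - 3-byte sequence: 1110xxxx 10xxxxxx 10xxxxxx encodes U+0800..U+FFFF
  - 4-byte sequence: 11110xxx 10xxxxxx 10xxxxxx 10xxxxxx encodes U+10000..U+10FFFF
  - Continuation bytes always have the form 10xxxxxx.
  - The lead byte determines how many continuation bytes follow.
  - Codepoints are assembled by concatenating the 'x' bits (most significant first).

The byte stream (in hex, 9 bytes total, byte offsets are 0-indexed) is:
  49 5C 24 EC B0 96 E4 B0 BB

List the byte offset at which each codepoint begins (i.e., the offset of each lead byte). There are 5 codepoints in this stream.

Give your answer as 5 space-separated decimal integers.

Byte[0]=49: 1-byte ASCII. cp=U+0049
Byte[1]=5C: 1-byte ASCII. cp=U+005C
Byte[2]=24: 1-byte ASCII. cp=U+0024
Byte[3]=EC: 3-byte lead, need 2 cont bytes. acc=0xC
Byte[4]=B0: continuation. acc=(acc<<6)|0x30=0x330
Byte[5]=96: continuation. acc=(acc<<6)|0x16=0xCC16
Completed: cp=U+CC16 (starts at byte 3)
Byte[6]=E4: 3-byte lead, need 2 cont bytes. acc=0x4
Byte[7]=B0: continuation. acc=(acc<<6)|0x30=0x130
Byte[8]=BB: continuation. acc=(acc<<6)|0x3B=0x4C3B
Completed: cp=U+4C3B (starts at byte 6)

Answer: 0 1 2 3 6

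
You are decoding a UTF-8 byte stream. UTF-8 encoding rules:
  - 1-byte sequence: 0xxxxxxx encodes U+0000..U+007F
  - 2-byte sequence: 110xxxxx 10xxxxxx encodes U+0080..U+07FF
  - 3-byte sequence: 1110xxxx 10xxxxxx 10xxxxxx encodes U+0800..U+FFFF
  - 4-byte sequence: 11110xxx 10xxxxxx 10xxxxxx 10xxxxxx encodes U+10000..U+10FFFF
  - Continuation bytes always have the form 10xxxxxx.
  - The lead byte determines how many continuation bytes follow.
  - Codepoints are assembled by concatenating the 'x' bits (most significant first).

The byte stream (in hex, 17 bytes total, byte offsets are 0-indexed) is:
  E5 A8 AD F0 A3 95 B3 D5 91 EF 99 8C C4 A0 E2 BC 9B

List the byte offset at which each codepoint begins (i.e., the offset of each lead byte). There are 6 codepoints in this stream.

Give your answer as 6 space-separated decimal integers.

Answer: 0 3 7 9 12 14

Derivation:
Byte[0]=E5: 3-byte lead, need 2 cont bytes. acc=0x5
Byte[1]=A8: continuation. acc=(acc<<6)|0x28=0x168
Byte[2]=AD: continuation. acc=(acc<<6)|0x2D=0x5A2D
Completed: cp=U+5A2D (starts at byte 0)
Byte[3]=F0: 4-byte lead, need 3 cont bytes. acc=0x0
Byte[4]=A3: continuation. acc=(acc<<6)|0x23=0x23
Byte[5]=95: continuation. acc=(acc<<6)|0x15=0x8D5
Byte[6]=B3: continuation. acc=(acc<<6)|0x33=0x23573
Completed: cp=U+23573 (starts at byte 3)
Byte[7]=D5: 2-byte lead, need 1 cont bytes. acc=0x15
Byte[8]=91: continuation. acc=(acc<<6)|0x11=0x551
Completed: cp=U+0551 (starts at byte 7)
Byte[9]=EF: 3-byte lead, need 2 cont bytes. acc=0xF
Byte[10]=99: continuation. acc=(acc<<6)|0x19=0x3D9
Byte[11]=8C: continuation. acc=(acc<<6)|0x0C=0xF64C
Completed: cp=U+F64C (starts at byte 9)
Byte[12]=C4: 2-byte lead, need 1 cont bytes. acc=0x4
Byte[13]=A0: continuation. acc=(acc<<6)|0x20=0x120
Completed: cp=U+0120 (starts at byte 12)
Byte[14]=E2: 3-byte lead, need 2 cont bytes. acc=0x2
Byte[15]=BC: continuation. acc=(acc<<6)|0x3C=0xBC
Byte[16]=9B: continuation. acc=(acc<<6)|0x1B=0x2F1B
Completed: cp=U+2F1B (starts at byte 14)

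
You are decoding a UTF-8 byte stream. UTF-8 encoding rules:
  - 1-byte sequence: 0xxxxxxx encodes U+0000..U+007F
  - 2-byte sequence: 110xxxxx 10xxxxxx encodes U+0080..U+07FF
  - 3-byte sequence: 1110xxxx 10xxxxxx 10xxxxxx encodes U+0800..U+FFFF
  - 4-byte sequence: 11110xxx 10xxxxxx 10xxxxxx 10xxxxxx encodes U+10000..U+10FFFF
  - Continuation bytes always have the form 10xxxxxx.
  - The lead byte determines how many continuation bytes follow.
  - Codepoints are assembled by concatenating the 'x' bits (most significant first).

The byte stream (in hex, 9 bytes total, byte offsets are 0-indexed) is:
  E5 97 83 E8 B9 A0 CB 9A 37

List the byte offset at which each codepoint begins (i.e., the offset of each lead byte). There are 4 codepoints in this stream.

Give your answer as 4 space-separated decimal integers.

Byte[0]=E5: 3-byte lead, need 2 cont bytes. acc=0x5
Byte[1]=97: continuation. acc=(acc<<6)|0x17=0x157
Byte[2]=83: continuation. acc=(acc<<6)|0x03=0x55C3
Completed: cp=U+55C3 (starts at byte 0)
Byte[3]=E8: 3-byte lead, need 2 cont bytes. acc=0x8
Byte[4]=B9: continuation. acc=(acc<<6)|0x39=0x239
Byte[5]=A0: continuation. acc=(acc<<6)|0x20=0x8E60
Completed: cp=U+8E60 (starts at byte 3)
Byte[6]=CB: 2-byte lead, need 1 cont bytes. acc=0xB
Byte[7]=9A: continuation. acc=(acc<<6)|0x1A=0x2DA
Completed: cp=U+02DA (starts at byte 6)
Byte[8]=37: 1-byte ASCII. cp=U+0037

Answer: 0 3 6 8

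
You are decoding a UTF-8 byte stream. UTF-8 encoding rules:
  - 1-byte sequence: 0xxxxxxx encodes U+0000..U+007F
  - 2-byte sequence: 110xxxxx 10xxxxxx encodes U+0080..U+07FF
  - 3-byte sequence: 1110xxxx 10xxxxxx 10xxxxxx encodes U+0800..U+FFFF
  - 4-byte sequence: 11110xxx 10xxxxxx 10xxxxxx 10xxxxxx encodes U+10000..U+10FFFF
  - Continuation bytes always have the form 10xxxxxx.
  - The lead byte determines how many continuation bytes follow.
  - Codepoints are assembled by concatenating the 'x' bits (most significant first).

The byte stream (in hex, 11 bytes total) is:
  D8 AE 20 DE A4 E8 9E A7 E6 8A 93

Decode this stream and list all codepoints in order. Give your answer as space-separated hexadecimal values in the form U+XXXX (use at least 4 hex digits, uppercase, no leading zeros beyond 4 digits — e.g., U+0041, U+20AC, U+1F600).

Byte[0]=D8: 2-byte lead, need 1 cont bytes. acc=0x18
Byte[1]=AE: continuation. acc=(acc<<6)|0x2E=0x62E
Completed: cp=U+062E (starts at byte 0)
Byte[2]=20: 1-byte ASCII. cp=U+0020
Byte[3]=DE: 2-byte lead, need 1 cont bytes. acc=0x1E
Byte[4]=A4: continuation. acc=(acc<<6)|0x24=0x7A4
Completed: cp=U+07A4 (starts at byte 3)
Byte[5]=E8: 3-byte lead, need 2 cont bytes. acc=0x8
Byte[6]=9E: continuation. acc=(acc<<6)|0x1E=0x21E
Byte[7]=A7: continuation. acc=(acc<<6)|0x27=0x87A7
Completed: cp=U+87A7 (starts at byte 5)
Byte[8]=E6: 3-byte lead, need 2 cont bytes. acc=0x6
Byte[9]=8A: continuation. acc=(acc<<6)|0x0A=0x18A
Byte[10]=93: continuation. acc=(acc<<6)|0x13=0x6293
Completed: cp=U+6293 (starts at byte 8)

Answer: U+062E U+0020 U+07A4 U+87A7 U+6293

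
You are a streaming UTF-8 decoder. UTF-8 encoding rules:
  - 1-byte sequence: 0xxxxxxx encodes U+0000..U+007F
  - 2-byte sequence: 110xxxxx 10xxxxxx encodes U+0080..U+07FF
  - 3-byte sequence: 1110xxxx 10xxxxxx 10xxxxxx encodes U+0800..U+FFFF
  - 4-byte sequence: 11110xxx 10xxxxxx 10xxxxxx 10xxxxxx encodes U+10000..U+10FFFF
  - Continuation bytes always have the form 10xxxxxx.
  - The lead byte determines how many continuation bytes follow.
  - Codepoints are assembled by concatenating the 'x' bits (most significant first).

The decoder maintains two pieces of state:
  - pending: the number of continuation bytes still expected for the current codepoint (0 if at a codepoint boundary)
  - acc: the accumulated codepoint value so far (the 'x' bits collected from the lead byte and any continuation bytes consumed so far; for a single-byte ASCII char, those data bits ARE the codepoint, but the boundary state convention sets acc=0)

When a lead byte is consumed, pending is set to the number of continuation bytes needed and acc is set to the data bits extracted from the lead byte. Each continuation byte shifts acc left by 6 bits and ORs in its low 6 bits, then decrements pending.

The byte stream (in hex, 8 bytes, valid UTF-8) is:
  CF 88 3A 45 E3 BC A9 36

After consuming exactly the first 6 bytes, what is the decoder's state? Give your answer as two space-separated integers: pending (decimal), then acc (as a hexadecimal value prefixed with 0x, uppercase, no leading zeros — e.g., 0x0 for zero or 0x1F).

Answer: 1 0xFC

Derivation:
Byte[0]=CF: 2-byte lead. pending=1, acc=0xF
Byte[1]=88: continuation. acc=(acc<<6)|0x08=0x3C8, pending=0
Byte[2]=3A: 1-byte. pending=0, acc=0x0
Byte[3]=45: 1-byte. pending=0, acc=0x0
Byte[4]=E3: 3-byte lead. pending=2, acc=0x3
Byte[5]=BC: continuation. acc=(acc<<6)|0x3C=0xFC, pending=1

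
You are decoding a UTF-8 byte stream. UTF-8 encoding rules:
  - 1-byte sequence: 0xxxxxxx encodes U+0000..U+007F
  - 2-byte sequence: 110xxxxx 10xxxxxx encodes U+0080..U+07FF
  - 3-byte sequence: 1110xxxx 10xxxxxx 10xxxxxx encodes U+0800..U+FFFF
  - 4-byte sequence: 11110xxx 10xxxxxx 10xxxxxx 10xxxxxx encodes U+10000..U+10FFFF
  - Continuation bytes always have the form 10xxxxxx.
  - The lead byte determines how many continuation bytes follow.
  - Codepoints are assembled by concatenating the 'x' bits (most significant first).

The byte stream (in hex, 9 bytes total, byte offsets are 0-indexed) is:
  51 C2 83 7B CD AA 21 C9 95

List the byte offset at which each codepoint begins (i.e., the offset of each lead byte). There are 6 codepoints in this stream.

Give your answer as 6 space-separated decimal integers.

Byte[0]=51: 1-byte ASCII. cp=U+0051
Byte[1]=C2: 2-byte lead, need 1 cont bytes. acc=0x2
Byte[2]=83: continuation. acc=(acc<<6)|0x03=0x83
Completed: cp=U+0083 (starts at byte 1)
Byte[3]=7B: 1-byte ASCII. cp=U+007B
Byte[4]=CD: 2-byte lead, need 1 cont bytes. acc=0xD
Byte[5]=AA: continuation. acc=(acc<<6)|0x2A=0x36A
Completed: cp=U+036A (starts at byte 4)
Byte[6]=21: 1-byte ASCII. cp=U+0021
Byte[7]=C9: 2-byte lead, need 1 cont bytes. acc=0x9
Byte[8]=95: continuation. acc=(acc<<6)|0x15=0x255
Completed: cp=U+0255 (starts at byte 7)

Answer: 0 1 3 4 6 7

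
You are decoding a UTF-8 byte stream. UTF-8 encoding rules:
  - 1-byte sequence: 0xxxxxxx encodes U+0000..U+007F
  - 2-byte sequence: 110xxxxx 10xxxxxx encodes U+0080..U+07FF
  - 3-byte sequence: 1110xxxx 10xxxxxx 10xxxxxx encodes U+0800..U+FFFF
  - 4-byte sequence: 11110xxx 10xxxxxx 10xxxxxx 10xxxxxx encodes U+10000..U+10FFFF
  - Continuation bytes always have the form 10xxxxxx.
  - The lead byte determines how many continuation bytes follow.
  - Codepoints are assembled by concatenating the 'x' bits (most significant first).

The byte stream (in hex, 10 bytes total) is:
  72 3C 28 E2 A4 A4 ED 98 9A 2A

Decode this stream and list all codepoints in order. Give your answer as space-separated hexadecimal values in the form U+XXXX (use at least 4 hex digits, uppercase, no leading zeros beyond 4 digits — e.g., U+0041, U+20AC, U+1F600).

Byte[0]=72: 1-byte ASCII. cp=U+0072
Byte[1]=3C: 1-byte ASCII. cp=U+003C
Byte[2]=28: 1-byte ASCII. cp=U+0028
Byte[3]=E2: 3-byte lead, need 2 cont bytes. acc=0x2
Byte[4]=A4: continuation. acc=(acc<<6)|0x24=0xA4
Byte[5]=A4: continuation. acc=(acc<<6)|0x24=0x2924
Completed: cp=U+2924 (starts at byte 3)
Byte[6]=ED: 3-byte lead, need 2 cont bytes. acc=0xD
Byte[7]=98: continuation. acc=(acc<<6)|0x18=0x358
Byte[8]=9A: continuation. acc=(acc<<6)|0x1A=0xD61A
Completed: cp=U+D61A (starts at byte 6)
Byte[9]=2A: 1-byte ASCII. cp=U+002A

Answer: U+0072 U+003C U+0028 U+2924 U+D61A U+002A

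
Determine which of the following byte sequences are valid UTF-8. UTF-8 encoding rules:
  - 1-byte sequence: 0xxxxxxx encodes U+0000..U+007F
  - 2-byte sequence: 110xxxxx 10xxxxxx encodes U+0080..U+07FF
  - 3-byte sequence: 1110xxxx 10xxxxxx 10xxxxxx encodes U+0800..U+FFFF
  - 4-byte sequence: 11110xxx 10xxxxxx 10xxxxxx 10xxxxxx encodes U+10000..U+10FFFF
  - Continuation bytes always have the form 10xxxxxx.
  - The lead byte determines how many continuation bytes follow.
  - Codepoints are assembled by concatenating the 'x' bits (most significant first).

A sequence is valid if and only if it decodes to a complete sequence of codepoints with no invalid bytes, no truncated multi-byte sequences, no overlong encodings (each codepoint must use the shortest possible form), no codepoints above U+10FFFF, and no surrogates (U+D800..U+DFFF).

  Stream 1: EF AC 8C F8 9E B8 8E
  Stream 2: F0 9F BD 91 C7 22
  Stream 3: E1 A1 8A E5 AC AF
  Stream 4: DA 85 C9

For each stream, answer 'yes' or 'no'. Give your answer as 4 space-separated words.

Answer: no no yes no

Derivation:
Stream 1: error at byte offset 3. INVALID
Stream 2: error at byte offset 5. INVALID
Stream 3: decodes cleanly. VALID
Stream 4: error at byte offset 3. INVALID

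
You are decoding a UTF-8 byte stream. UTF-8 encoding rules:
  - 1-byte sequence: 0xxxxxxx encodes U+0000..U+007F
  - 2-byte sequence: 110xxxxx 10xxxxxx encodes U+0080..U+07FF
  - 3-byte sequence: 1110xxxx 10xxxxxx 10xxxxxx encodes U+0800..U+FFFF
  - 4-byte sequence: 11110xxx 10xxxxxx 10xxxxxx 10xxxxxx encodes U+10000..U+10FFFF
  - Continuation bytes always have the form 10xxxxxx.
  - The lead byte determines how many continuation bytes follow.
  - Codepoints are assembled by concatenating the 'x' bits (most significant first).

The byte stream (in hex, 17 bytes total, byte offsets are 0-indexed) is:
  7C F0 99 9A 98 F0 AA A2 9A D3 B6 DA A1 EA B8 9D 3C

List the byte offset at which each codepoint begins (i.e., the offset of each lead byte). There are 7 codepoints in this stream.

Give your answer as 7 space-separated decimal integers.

Byte[0]=7C: 1-byte ASCII. cp=U+007C
Byte[1]=F0: 4-byte lead, need 3 cont bytes. acc=0x0
Byte[2]=99: continuation. acc=(acc<<6)|0x19=0x19
Byte[3]=9A: continuation. acc=(acc<<6)|0x1A=0x65A
Byte[4]=98: continuation. acc=(acc<<6)|0x18=0x19698
Completed: cp=U+19698 (starts at byte 1)
Byte[5]=F0: 4-byte lead, need 3 cont bytes. acc=0x0
Byte[6]=AA: continuation. acc=(acc<<6)|0x2A=0x2A
Byte[7]=A2: continuation. acc=(acc<<6)|0x22=0xAA2
Byte[8]=9A: continuation. acc=(acc<<6)|0x1A=0x2A89A
Completed: cp=U+2A89A (starts at byte 5)
Byte[9]=D3: 2-byte lead, need 1 cont bytes. acc=0x13
Byte[10]=B6: continuation. acc=(acc<<6)|0x36=0x4F6
Completed: cp=U+04F6 (starts at byte 9)
Byte[11]=DA: 2-byte lead, need 1 cont bytes. acc=0x1A
Byte[12]=A1: continuation. acc=(acc<<6)|0x21=0x6A1
Completed: cp=U+06A1 (starts at byte 11)
Byte[13]=EA: 3-byte lead, need 2 cont bytes. acc=0xA
Byte[14]=B8: continuation. acc=(acc<<6)|0x38=0x2B8
Byte[15]=9D: continuation. acc=(acc<<6)|0x1D=0xAE1D
Completed: cp=U+AE1D (starts at byte 13)
Byte[16]=3C: 1-byte ASCII. cp=U+003C

Answer: 0 1 5 9 11 13 16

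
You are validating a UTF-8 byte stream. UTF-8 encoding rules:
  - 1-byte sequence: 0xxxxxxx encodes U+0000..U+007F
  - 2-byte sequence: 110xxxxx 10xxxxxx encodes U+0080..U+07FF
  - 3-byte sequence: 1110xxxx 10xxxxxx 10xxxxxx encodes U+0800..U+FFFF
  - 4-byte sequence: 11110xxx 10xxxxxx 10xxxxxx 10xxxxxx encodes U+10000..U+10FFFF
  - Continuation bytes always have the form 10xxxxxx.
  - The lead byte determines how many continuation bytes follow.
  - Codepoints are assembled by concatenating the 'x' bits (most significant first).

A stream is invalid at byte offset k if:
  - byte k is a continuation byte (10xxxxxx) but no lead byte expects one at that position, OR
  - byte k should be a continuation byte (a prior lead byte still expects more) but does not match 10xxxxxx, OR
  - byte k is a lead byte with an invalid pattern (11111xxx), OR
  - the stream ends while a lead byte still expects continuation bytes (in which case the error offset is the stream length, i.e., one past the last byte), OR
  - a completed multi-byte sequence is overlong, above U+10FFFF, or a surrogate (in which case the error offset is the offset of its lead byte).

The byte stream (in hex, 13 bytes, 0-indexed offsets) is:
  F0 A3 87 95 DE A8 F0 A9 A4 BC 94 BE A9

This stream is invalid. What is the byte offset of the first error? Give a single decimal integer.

Byte[0]=F0: 4-byte lead, need 3 cont bytes. acc=0x0
Byte[1]=A3: continuation. acc=(acc<<6)|0x23=0x23
Byte[2]=87: continuation. acc=(acc<<6)|0x07=0x8C7
Byte[3]=95: continuation. acc=(acc<<6)|0x15=0x231D5
Completed: cp=U+231D5 (starts at byte 0)
Byte[4]=DE: 2-byte lead, need 1 cont bytes. acc=0x1E
Byte[5]=A8: continuation. acc=(acc<<6)|0x28=0x7A8
Completed: cp=U+07A8 (starts at byte 4)
Byte[6]=F0: 4-byte lead, need 3 cont bytes. acc=0x0
Byte[7]=A9: continuation. acc=(acc<<6)|0x29=0x29
Byte[8]=A4: continuation. acc=(acc<<6)|0x24=0xA64
Byte[9]=BC: continuation. acc=(acc<<6)|0x3C=0x2993C
Completed: cp=U+2993C (starts at byte 6)
Byte[10]=94: INVALID lead byte (not 0xxx/110x/1110/11110)

Answer: 10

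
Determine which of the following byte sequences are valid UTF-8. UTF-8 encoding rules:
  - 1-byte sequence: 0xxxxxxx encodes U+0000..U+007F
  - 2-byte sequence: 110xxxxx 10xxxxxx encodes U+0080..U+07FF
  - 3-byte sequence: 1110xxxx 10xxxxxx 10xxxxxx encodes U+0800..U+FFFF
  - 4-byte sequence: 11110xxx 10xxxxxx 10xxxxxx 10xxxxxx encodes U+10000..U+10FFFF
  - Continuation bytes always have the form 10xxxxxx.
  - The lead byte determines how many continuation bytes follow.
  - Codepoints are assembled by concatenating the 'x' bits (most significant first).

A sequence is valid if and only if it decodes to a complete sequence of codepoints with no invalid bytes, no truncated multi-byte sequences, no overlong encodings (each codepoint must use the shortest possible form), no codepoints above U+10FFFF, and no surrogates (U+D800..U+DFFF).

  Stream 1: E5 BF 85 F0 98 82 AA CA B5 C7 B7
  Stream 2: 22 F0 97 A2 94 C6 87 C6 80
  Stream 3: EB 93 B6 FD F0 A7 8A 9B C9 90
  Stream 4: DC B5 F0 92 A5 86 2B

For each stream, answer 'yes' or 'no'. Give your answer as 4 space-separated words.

Answer: yes yes no yes

Derivation:
Stream 1: decodes cleanly. VALID
Stream 2: decodes cleanly. VALID
Stream 3: error at byte offset 3. INVALID
Stream 4: decodes cleanly. VALID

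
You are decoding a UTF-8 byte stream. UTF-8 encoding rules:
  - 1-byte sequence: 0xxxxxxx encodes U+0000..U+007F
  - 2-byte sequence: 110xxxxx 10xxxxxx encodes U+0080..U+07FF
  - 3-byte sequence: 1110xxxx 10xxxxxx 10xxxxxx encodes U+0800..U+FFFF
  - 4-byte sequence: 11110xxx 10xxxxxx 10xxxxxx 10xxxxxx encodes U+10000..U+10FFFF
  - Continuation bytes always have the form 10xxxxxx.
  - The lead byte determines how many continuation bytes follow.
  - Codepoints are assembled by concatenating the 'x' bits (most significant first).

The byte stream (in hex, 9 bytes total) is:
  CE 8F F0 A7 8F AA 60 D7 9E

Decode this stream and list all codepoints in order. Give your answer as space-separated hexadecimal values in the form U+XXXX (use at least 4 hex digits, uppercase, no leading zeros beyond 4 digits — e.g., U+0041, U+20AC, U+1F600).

Answer: U+038F U+273EA U+0060 U+05DE

Derivation:
Byte[0]=CE: 2-byte lead, need 1 cont bytes. acc=0xE
Byte[1]=8F: continuation. acc=(acc<<6)|0x0F=0x38F
Completed: cp=U+038F (starts at byte 0)
Byte[2]=F0: 4-byte lead, need 3 cont bytes. acc=0x0
Byte[3]=A7: continuation. acc=(acc<<6)|0x27=0x27
Byte[4]=8F: continuation. acc=(acc<<6)|0x0F=0x9CF
Byte[5]=AA: continuation. acc=(acc<<6)|0x2A=0x273EA
Completed: cp=U+273EA (starts at byte 2)
Byte[6]=60: 1-byte ASCII. cp=U+0060
Byte[7]=D7: 2-byte lead, need 1 cont bytes. acc=0x17
Byte[8]=9E: continuation. acc=(acc<<6)|0x1E=0x5DE
Completed: cp=U+05DE (starts at byte 7)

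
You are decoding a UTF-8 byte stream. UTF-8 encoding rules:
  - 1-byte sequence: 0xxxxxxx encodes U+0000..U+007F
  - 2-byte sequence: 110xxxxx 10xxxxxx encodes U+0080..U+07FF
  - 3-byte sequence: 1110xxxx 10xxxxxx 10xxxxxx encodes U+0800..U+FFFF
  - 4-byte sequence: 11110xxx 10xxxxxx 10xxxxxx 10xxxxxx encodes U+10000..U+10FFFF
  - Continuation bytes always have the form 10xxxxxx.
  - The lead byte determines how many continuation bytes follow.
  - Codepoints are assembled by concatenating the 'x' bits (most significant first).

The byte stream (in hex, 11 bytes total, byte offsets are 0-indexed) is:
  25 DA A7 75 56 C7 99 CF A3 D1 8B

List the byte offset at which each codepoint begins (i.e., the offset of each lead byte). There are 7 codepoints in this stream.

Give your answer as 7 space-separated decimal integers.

Answer: 0 1 3 4 5 7 9

Derivation:
Byte[0]=25: 1-byte ASCII. cp=U+0025
Byte[1]=DA: 2-byte lead, need 1 cont bytes. acc=0x1A
Byte[2]=A7: continuation. acc=(acc<<6)|0x27=0x6A7
Completed: cp=U+06A7 (starts at byte 1)
Byte[3]=75: 1-byte ASCII. cp=U+0075
Byte[4]=56: 1-byte ASCII. cp=U+0056
Byte[5]=C7: 2-byte lead, need 1 cont bytes. acc=0x7
Byte[6]=99: continuation. acc=(acc<<6)|0x19=0x1D9
Completed: cp=U+01D9 (starts at byte 5)
Byte[7]=CF: 2-byte lead, need 1 cont bytes. acc=0xF
Byte[8]=A3: continuation. acc=(acc<<6)|0x23=0x3E3
Completed: cp=U+03E3 (starts at byte 7)
Byte[9]=D1: 2-byte lead, need 1 cont bytes. acc=0x11
Byte[10]=8B: continuation. acc=(acc<<6)|0x0B=0x44B
Completed: cp=U+044B (starts at byte 9)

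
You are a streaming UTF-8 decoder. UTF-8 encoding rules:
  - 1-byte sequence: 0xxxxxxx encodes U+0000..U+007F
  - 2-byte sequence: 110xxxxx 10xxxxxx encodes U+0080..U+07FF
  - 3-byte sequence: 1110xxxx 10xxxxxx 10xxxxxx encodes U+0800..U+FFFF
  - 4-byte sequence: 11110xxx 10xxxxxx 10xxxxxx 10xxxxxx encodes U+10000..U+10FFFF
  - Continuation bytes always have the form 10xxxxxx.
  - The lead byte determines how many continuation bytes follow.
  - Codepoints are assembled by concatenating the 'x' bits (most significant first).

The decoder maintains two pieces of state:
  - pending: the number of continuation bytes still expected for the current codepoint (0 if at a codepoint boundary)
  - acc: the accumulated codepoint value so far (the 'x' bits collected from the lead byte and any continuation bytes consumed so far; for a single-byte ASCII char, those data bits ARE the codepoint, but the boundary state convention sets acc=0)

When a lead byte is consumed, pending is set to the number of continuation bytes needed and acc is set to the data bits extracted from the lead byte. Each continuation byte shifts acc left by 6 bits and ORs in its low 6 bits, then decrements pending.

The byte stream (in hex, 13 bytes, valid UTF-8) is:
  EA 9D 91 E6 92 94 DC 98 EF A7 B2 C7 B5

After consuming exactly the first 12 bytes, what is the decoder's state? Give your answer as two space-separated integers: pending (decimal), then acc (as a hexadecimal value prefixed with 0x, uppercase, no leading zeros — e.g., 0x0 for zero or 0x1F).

Answer: 1 0x7

Derivation:
Byte[0]=EA: 3-byte lead. pending=2, acc=0xA
Byte[1]=9D: continuation. acc=(acc<<6)|0x1D=0x29D, pending=1
Byte[2]=91: continuation. acc=(acc<<6)|0x11=0xA751, pending=0
Byte[3]=E6: 3-byte lead. pending=2, acc=0x6
Byte[4]=92: continuation. acc=(acc<<6)|0x12=0x192, pending=1
Byte[5]=94: continuation. acc=(acc<<6)|0x14=0x6494, pending=0
Byte[6]=DC: 2-byte lead. pending=1, acc=0x1C
Byte[7]=98: continuation. acc=(acc<<6)|0x18=0x718, pending=0
Byte[8]=EF: 3-byte lead. pending=2, acc=0xF
Byte[9]=A7: continuation. acc=(acc<<6)|0x27=0x3E7, pending=1
Byte[10]=B2: continuation. acc=(acc<<6)|0x32=0xF9F2, pending=0
Byte[11]=C7: 2-byte lead. pending=1, acc=0x7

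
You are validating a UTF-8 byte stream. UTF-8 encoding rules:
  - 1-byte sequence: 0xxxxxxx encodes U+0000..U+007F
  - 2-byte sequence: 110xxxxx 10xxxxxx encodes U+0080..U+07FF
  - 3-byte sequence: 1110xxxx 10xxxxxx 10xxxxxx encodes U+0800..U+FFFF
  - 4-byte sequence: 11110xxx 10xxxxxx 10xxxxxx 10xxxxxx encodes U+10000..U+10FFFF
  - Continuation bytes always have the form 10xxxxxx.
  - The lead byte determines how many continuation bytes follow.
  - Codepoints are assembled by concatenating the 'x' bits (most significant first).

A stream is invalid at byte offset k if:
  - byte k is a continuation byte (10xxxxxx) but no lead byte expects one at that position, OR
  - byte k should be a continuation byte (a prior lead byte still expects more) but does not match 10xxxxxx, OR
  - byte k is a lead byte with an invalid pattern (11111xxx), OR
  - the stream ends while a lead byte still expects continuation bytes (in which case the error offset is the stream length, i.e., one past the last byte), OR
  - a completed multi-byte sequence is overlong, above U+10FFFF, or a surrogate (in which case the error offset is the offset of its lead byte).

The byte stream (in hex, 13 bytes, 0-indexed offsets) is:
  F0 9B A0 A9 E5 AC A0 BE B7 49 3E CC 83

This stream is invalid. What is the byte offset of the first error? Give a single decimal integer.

Byte[0]=F0: 4-byte lead, need 3 cont bytes. acc=0x0
Byte[1]=9B: continuation. acc=(acc<<6)|0x1B=0x1B
Byte[2]=A0: continuation. acc=(acc<<6)|0x20=0x6E0
Byte[3]=A9: continuation. acc=(acc<<6)|0x29=0x1B829
Completed: cp=U+1B829 (starts at byte 0)
Byte[4]=E5: 3-byte lead, need 2 cont bytes. acc=0x5
Byte[5]=AC: continuation. acc=(acc<<6)|0x2C=0x16C
Byte[6]=A0: continuation. acc=(acc<<6)|0x20=0x5B20
Completed: cp=U+5B20 (starts at byte 4)
Byte[7]=BE: INVALID lead byte (not 0xxx/110x/1110/11110)

Answer: 7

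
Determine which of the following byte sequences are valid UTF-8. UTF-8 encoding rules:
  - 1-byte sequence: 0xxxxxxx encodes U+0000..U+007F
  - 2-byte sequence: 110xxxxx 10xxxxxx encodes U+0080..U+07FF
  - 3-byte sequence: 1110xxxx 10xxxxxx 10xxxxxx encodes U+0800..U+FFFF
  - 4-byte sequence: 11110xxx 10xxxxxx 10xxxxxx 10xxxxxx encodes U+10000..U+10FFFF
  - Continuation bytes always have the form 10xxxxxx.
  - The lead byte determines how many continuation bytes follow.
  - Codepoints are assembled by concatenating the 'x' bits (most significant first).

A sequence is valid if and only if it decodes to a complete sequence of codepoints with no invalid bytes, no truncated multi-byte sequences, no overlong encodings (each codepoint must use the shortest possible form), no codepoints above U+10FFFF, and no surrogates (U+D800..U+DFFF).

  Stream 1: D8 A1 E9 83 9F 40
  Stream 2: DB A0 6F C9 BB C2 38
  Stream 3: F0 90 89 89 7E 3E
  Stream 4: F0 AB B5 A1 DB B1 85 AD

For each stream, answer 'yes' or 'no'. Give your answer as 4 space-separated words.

Stream 1: decodes cleanly. VALID
Stream 2: error at byte offset 6. INVALID
Stream 3: decodes cleanly. VALID
Stream 4: error at byte offset 6. INVALID

Answer: yes no yes no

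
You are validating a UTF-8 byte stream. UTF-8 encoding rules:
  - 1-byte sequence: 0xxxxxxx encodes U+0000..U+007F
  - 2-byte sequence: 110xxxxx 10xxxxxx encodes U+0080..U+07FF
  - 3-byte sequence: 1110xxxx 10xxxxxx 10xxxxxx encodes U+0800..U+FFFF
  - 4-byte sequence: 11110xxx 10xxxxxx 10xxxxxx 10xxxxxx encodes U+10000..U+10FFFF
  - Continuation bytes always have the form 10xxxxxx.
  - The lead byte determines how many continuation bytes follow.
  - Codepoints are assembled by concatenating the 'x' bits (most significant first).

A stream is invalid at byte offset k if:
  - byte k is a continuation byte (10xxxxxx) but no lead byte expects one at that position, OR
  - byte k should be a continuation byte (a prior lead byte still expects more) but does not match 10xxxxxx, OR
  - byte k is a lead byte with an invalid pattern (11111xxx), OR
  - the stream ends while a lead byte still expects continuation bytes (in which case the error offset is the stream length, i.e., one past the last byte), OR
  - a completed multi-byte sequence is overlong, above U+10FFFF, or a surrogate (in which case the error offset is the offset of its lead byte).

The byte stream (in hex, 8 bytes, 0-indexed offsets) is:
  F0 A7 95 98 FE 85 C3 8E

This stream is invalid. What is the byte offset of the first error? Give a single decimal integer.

Answer: 4

Derivation:
Byte[0]=F0: 4-byte lead, need 3 cont bytes. acc=0x0
Byte[1]=A7: continuation. acc=(acc<<6)|0x27=0x27
Byte[2]=95: continuation. acc=(acc<<6)|0x15=0x9D5
Byte[3]=98: continuation. acc=(acc<<6)|0x18=0x27558
Completed: cp=U+27558 (starts at byte 0)
Byte[4]=FE: INVALID lead byte (not 0xxx/110x/1110/11110)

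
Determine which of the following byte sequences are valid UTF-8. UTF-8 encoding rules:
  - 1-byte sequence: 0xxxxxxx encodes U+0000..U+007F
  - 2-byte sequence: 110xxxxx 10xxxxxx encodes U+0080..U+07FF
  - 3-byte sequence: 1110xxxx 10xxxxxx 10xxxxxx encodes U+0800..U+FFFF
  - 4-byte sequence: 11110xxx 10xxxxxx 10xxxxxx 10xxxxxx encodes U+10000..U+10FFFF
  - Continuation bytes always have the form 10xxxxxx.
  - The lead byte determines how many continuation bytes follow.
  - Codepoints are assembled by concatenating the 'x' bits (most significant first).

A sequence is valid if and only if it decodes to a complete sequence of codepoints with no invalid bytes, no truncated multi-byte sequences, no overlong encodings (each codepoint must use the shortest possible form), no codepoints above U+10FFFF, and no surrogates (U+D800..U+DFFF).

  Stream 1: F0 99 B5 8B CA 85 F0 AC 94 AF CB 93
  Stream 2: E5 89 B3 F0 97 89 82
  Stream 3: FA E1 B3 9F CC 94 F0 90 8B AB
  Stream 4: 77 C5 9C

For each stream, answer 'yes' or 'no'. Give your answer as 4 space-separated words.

Stream 1: decodes cleanly. VALID
Stream 2: decodes cleanly. VALID
Stream 3: error at byte offset 0. INVALID
Stream 4: decodes cleanly. VALID

Answer: yes yes no yes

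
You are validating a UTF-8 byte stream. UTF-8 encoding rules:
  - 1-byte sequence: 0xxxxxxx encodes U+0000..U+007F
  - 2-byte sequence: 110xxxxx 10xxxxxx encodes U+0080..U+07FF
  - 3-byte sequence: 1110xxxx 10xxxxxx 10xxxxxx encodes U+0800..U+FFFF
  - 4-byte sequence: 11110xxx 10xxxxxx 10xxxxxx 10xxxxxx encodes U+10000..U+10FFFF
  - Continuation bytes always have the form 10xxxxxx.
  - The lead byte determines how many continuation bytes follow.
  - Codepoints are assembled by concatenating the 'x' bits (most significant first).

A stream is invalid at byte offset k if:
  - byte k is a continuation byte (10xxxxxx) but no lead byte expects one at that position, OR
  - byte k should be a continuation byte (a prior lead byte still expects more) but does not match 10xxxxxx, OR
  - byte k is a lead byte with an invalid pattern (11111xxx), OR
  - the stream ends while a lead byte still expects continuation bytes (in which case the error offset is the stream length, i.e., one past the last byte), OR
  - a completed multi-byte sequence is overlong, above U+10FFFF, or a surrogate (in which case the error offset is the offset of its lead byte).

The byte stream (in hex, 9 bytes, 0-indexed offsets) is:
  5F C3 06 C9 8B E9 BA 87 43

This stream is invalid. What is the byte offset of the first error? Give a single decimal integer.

Byte[0]=5F: 1-byte ASCII. cp=U+005F
Byte[1]=C3: 2-byte lead, need 1 cont bytes. acc=0x3
Byte[2]=06: expected 10xxxxxx continuation. INVALID

Answer: 2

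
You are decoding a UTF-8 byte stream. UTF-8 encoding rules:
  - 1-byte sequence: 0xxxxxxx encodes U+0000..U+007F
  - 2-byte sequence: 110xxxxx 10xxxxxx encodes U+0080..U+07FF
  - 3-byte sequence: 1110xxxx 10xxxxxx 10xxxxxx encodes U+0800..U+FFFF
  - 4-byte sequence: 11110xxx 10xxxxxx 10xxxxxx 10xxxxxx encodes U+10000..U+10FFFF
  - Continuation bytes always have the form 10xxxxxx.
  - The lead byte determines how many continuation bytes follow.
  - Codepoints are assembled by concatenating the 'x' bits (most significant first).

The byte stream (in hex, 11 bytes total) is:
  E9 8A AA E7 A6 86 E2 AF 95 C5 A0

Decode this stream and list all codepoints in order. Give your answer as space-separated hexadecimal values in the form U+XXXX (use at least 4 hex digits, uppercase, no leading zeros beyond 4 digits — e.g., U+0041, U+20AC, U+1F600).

Answer: U+92AA U+7986 U+2BD5 U+0160

Derivation:
Byte[0]=E9: 3-byte lead, need 2 cont bytes. acc=0x9
Byte[1]=8A: continuation. acc=(acc<<6)|0x0A=0x24A
Byte[2]=AA: continuation. acc=(acc<<6)|0x2A=0x92AA
Completed: cp=U+92AA (starts at byte 0)
Byte[3]=E7: 3-byte lead, need 2 cont bytes. acc=0x7
Byte[4]=A6: continuation. acc=(acc<<6)|0x26=0x1E6
Byte[5]=86: continuation. acc=(acc<<6)|0x06=0x7986
Completed: cp=U+7986 (starts at byte 3)
Byte[6]=E2: 3-byte lead, need 2 cont bytes. acc=0x2
Byte[7]=AF: continuation. acc=(acc<<6)|0x2F=0xAF
Byte[8]=95: continuation. acc=(acc<<6)|0x15=0x2BD5
Completed: cp=U+2BD5 (starts at byte 6)
Byte[9]=C5: 2-byte lead, need 1 cont bytes. acc=0x5
Byte[10]=A0: continuation. acc=(acc<<6)|0x20=0x160
Completed: cp=U+0160 (starts at byte 9)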